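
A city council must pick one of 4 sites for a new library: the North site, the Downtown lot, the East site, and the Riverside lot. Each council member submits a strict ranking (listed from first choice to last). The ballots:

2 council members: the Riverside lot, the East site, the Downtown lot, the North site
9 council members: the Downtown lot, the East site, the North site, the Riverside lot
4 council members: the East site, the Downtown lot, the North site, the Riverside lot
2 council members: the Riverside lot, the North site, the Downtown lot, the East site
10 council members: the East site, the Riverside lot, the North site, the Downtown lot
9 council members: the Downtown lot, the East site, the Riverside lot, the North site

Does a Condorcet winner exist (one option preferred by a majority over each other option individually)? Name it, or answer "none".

the Downtown lot vs the North site: 24–12 for the Downtown lot.
the Downtown lot vs the East site: 20–16 for the Downtown lot.
the Downtown lot vs the Riverside lot: 22–14 for the Downtown lot.
the Downtown lot beats every other option head-to-head.

the Downtown lot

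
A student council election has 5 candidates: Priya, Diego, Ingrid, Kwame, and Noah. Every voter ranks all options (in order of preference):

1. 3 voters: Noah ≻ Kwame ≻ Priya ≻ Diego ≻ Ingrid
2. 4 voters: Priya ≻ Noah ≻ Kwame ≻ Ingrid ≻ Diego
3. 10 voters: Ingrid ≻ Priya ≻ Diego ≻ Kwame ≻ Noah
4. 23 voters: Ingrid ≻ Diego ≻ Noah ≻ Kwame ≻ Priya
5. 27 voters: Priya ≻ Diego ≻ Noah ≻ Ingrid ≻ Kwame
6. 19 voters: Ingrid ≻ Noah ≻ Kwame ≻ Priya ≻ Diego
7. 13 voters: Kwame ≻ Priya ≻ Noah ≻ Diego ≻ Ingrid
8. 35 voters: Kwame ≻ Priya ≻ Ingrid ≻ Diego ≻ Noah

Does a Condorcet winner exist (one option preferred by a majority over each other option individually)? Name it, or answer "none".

none

Checking pairwise contests:
Kwame beats Priya 93–41.
Priya beats Diego 111–23.
Priya beats Ingrid 82–52.
Ingrid beats Kwame 79–55.
Priya beats Noah 89–45.
Every option loses at least one head-to-head, so there is no Condorcet winner.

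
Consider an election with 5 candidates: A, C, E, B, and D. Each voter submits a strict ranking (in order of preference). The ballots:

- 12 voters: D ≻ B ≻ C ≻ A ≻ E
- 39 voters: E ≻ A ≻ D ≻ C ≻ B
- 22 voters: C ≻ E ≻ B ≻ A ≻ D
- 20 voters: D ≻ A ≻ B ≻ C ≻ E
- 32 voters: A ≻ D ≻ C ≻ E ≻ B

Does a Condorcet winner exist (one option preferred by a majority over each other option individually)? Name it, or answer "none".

A

A vs C: 91–34 for A.
A vs E: 64–61 for A.
A vs B: 91–34 for A.
A vs D: 93–32 for A.
A beats every other option head-to-head.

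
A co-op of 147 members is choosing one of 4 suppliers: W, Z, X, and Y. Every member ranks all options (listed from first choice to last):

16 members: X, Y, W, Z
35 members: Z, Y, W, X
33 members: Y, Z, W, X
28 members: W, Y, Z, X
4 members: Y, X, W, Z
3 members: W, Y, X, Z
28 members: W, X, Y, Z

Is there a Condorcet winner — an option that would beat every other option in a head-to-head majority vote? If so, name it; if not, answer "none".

Y vs W: 88–59 for Y.
Y vs Z: 112–35 for Y.
Y vs X: 103–44 for Y.
Y beats every other option head-to-head.

Y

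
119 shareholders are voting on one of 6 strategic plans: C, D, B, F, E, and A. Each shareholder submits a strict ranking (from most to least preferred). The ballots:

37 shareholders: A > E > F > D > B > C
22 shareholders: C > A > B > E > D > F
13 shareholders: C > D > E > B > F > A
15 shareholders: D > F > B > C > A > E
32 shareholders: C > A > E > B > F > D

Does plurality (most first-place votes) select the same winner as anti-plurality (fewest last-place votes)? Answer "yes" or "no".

Plurality — first-place votes: C 67, D 15, B 0, F 0, E 0, A 37. Winner: C.
Anti-plurality — last-place votes: C 37, D 32, B 0, F 22, E 15, A 13. Winner: B.
The two methods disagree.

no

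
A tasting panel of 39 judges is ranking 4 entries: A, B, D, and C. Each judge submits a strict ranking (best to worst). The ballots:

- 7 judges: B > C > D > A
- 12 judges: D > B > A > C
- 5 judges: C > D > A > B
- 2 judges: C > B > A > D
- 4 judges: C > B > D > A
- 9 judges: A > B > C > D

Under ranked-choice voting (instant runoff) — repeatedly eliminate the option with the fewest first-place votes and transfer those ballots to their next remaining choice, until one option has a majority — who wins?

Round 1: A 9, B 7, D 12, C 11. Eliminate B.
Round 2: A 9, D 12, C 18. Eliminate A.
Round 3: D 12, C 27. C has a majority.

C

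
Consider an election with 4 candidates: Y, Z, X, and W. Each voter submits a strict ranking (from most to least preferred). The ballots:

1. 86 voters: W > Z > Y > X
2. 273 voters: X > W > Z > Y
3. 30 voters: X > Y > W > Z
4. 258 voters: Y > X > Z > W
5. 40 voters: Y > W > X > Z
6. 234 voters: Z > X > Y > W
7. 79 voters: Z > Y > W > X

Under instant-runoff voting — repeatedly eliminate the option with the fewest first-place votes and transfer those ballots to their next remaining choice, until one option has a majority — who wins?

X

Round 1: Y 298, Z 313, X 303, W 86. Eliminate W.
Round 2: Y 298, Z 399, X 303. Eliminate Y.
Round 3: Z 399, X 601. X has a majority.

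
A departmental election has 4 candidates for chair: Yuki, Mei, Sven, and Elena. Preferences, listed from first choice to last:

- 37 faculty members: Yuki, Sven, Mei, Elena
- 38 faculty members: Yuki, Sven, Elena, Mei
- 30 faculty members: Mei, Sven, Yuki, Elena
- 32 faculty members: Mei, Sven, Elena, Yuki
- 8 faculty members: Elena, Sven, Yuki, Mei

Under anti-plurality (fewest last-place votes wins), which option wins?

Last-place votes: Yuki 32, Mei 46, Sven 0, Elena 67.
Sven is ranked last by the fewest voters, so Sven wins.

Sven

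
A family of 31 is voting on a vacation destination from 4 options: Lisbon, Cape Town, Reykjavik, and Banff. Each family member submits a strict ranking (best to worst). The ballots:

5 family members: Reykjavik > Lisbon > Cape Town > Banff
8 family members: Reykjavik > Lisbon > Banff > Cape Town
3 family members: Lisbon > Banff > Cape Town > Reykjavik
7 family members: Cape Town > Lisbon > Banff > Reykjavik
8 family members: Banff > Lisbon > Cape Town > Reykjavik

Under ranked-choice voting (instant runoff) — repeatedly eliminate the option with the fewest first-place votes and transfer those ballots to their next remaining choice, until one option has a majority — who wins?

Round 1: Lisbon 3, Cape Town 7, Reykjavik 13, Banff 8. Eliminate Lisbon.
Round 2: Cape Town 7, Reykjavik 13, Banff 11. Eliminate Cape Town.
Round 3: Reykjavik 13, Banff 18. Banff has a majority.

Banff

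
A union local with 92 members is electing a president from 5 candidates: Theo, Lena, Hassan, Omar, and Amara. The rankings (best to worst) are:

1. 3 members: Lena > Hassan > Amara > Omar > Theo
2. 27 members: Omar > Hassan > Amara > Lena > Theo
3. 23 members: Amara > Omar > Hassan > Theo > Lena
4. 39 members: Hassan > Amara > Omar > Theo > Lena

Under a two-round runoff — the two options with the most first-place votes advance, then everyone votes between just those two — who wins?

Omar

Round 1 first-place votes: Theo 0, Lena 3, Hassan 39, Omar 27, Amara 23.
Hassan and Omar advance.
Runoff: Hassan is preferred to Omar by 42 voters; Omar by 50.
Omar wins the runoff.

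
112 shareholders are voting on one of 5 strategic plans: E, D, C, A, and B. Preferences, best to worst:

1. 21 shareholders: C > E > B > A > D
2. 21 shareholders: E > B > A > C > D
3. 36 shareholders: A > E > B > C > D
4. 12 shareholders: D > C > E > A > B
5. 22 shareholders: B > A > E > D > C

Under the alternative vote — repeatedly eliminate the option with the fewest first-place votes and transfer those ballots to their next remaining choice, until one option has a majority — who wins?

B

Round 1: E 21, D 12, C 21, A 36, B 22. Eliminate D.
Round 2: E 21, C 33, A 36, B 22. Eliminate E.
Round 3: C 33, A 36, B 43. Eliminate C.
Round 4: A 48, B 64. B has a majority.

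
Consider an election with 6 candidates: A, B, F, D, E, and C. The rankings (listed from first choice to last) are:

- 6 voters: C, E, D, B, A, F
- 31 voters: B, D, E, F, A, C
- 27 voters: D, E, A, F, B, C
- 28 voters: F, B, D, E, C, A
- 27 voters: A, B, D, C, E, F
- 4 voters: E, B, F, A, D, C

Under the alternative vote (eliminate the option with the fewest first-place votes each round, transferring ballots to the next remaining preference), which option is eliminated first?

E

Round 1: A 27, B 31, F 28, D 27, E 4, C 6. Eliminate E.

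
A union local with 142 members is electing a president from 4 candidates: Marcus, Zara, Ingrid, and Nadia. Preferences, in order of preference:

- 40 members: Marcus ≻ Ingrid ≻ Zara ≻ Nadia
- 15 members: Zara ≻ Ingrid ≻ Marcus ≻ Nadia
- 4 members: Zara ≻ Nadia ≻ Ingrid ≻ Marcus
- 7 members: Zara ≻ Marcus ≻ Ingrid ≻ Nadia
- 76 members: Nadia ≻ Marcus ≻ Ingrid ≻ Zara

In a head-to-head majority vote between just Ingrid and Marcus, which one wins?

Voters preferring Ingrid to Marcus: 19; preferring Marcus to Ingrid: 123.
Marcus wins the head-to-head.

Marcus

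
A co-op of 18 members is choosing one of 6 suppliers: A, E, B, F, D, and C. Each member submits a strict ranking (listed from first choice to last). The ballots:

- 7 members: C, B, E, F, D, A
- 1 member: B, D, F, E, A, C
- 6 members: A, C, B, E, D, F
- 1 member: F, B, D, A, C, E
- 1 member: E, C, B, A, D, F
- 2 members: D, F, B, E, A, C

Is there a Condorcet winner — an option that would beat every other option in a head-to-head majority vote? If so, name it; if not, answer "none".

Checking pairwise contests:
E beats A 11–7.
B beats E 17–1.
C beats B 14–4.
E beats F 14–4.
E beats D 14–4.
A beats C 10–8.
Every option loses at least one head-to-head, so there is no Condorcet winner.

none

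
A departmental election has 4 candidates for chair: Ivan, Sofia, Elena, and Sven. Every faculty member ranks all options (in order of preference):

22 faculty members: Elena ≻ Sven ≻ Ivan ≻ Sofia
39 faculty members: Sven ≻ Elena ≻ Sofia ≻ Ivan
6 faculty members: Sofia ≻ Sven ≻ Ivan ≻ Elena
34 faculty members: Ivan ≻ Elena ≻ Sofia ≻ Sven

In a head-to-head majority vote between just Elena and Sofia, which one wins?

Voters preferring Elena to Sofia: 95; preferring Sofia to Elena: 6.
Elena wins the head-to-head.

Elena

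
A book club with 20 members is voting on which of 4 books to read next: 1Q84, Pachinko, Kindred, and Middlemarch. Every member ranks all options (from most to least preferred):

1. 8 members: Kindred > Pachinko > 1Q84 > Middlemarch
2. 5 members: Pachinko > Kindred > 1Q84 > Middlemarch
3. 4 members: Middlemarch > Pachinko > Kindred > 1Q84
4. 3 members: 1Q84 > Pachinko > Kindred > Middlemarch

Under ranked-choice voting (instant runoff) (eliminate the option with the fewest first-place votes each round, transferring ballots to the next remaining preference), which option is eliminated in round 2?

Round 1: 1Q84 3, Pachinko 5, Kindred 8, Middlemarch 4. Eliminate 1Q84.
Round 2: Pachinko 8, Kindred 8, Middlemarch 4. Eliminate Middlemarch.

Middlemarch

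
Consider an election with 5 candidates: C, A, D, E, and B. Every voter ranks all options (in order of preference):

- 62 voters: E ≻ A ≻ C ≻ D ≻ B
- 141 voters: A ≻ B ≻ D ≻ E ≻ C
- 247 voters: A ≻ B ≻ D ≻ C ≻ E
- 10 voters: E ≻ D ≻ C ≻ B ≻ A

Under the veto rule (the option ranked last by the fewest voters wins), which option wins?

Last-place votes: C 141, A 10, D 0, E 247, B 62.
D is ranked last by the fewest voters, so D wins.

D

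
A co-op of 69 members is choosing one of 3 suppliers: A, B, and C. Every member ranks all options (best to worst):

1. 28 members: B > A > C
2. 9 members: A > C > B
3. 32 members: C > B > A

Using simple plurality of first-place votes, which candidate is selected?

First-place votes: A 9, B 28, C 32.
C has the most first-place votes.

C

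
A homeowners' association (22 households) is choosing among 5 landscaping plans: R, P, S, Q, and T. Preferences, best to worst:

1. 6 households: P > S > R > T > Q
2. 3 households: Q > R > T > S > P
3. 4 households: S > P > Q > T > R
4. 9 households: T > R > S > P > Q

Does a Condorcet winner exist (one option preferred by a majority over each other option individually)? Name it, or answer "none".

T

T vs R: 13–9 for T.
T vs P: 12–10 for T.
T vs S: 12–10 for T.
T vs Q: 15–7 for T.
T beats every other option head-to-head.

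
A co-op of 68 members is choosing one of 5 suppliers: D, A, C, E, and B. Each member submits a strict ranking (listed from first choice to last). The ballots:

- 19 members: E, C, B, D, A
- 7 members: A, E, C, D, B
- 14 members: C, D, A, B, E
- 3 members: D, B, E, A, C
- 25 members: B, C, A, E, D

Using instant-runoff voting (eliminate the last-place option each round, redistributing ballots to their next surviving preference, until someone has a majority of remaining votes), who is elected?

Round 1: D 3, A 7, C 14, E 19, B 25. Eliminate D.
Round 2: A 7, C 14, E 19, B 28. Eliminate A.
Round 3: C 14, E 26, B 28. Eliminate C.
Round 4: E 26, B 42. B has a majority.

B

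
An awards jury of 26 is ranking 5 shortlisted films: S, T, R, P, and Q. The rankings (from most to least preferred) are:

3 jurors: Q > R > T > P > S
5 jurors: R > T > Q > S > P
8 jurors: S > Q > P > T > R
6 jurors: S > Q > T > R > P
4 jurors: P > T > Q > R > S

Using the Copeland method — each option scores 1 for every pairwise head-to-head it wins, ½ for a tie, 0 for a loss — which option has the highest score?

S

S: beats T, R, P, and Q → score 4.
T: beats R and P; loses to S and Q → score 2.
R: beats P; loses to S, T, and Q → score 1.
P: loses to S, T, R, and Q → score 0.
Q: beats T, R, and P; loses to S → score 3.
S has the best pairwise record.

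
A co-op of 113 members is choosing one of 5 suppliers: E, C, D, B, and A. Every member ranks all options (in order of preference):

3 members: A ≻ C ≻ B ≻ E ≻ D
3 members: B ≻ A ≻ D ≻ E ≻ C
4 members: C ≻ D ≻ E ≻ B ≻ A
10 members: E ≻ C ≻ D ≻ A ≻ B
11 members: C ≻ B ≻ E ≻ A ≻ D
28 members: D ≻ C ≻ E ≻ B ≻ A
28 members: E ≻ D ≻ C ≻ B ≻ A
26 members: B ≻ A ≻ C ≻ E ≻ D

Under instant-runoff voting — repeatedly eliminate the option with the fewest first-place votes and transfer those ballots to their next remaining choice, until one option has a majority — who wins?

E

Round 1: E 38, C 15, D 28, B 29, A 3. Eliminate A.
Round 2: E 38, C 18, D 28, B 29. Eliminate C.
Round 3: E 38, D 32, B 43. Eliminate D.
Round 4: E 70, B 43. E has a majority.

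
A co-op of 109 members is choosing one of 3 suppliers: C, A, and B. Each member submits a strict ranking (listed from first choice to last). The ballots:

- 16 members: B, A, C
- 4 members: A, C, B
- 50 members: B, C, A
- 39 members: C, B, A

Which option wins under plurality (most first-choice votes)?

B

First-place votes: C 39, A 4, B 66.
B has the most first-place votes.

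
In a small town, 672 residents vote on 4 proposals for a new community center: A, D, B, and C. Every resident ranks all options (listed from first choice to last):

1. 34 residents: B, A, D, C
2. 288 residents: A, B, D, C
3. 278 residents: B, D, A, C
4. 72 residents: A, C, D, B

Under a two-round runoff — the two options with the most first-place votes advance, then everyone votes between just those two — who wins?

Round 1 first-place votes: A 360, D 0, B 312, C 0.
A and B advance.
Runoff: A is preferred to B by 360 voters; B by 312.
A wins the runoff.

A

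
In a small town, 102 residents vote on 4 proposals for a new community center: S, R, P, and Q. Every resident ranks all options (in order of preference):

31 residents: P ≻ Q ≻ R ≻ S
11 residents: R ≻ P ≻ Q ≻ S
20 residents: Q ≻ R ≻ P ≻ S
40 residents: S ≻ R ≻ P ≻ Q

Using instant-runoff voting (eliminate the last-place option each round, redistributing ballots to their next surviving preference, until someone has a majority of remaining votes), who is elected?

P

Round 1: S 40, R 11, P 31, Q 20. Eliminate R.
Round 2: S 40, P 42, Q 20. Eliminate Q.
Round 3: S 40, P 62. P has a majority.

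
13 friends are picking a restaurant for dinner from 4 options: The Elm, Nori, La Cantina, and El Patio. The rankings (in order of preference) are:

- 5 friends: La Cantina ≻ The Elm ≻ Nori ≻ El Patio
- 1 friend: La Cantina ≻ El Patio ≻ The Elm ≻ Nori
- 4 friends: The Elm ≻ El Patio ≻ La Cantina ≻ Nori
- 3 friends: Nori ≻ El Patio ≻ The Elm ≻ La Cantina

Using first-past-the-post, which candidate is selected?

La Cantina

First-place votes: The Elm 4, Nori 3, La Cantina 6, El Patio 0.
La Cantina has the most first-place votes.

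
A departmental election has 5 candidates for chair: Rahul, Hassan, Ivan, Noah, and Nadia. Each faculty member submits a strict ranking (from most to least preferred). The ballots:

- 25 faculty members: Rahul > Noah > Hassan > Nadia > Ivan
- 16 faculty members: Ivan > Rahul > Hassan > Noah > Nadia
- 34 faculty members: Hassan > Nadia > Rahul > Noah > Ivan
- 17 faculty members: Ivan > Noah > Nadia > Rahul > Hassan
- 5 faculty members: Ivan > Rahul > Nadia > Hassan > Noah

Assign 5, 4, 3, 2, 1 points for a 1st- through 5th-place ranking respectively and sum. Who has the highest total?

Rahul: 25·5 + 16·4 + 34·3 + 17·2 + 5·4 = 345
Hassan: 25·3 + 16·3 + 34·5 + 17·1 + 5·2 = 320
Ivan: 25·1 + 16·5 + 34·1 + 17·5 + 5·5 = 249
Noah: 25·4 + 16·2 + 34·2 + 17·4 + 5·1 = 273
Nadia: 25·2 + 16·1 + 34·4 + 17·3 + 5·3 = 268
Rahul has the highest Borda score (345).

Rahul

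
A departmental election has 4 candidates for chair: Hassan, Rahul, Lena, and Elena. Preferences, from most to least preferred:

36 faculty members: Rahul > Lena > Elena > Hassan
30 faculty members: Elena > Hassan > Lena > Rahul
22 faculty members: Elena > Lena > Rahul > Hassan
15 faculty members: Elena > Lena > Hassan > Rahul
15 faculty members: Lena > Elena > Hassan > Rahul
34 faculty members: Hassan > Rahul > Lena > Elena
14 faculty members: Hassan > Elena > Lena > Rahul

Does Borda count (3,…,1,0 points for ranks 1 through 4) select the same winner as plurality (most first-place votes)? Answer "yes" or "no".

Borda — scores: Hassan 234, Rahul 198, Lena 269, Elena 295. Winner: Elena.
Plurality — first-place votes: Hassan 48, Rahul 36, Lena 15, Elena 67. Winner: Elena.
The two methods agree.

yes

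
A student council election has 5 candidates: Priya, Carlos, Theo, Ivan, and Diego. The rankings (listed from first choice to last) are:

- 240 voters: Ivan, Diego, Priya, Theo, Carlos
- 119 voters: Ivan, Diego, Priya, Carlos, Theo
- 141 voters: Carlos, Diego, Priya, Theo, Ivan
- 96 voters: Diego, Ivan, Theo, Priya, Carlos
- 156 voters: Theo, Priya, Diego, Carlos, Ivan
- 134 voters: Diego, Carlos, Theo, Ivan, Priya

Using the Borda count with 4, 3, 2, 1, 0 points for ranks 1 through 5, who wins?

Diego

Priya: 240·2 + 119·2 + 141·2 + 96·1 + 156·3 + 134·0 = 1564
Carlos: 240·0 + 119·1 + 141·4 + 96·0 + 156·1 + 134·3 = 1241
Theo: 240·1 + 119·0 + 141·1 + 96·2 + 156·4 + 134·2 = 1465
Ivan: 240·4 + 119·4 + 141·0 + 96·3 + 156·0 + 134·1 = 1858
Diego: 240·3 + 119·3 + 141·3 + 96·4 + 156·2 + 134·4 = 2732
Diego has the highest Borda score (2732).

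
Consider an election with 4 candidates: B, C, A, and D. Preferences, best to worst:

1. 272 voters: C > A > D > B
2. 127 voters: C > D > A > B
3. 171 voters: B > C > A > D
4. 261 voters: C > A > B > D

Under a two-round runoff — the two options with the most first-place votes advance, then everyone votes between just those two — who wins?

C

Round 1 first-place votes: B 171, C 660, A 0, D 0.
C and B advance.
Runoff: C is preferred to B by 660 voters; B by 171.
C wins the runoff.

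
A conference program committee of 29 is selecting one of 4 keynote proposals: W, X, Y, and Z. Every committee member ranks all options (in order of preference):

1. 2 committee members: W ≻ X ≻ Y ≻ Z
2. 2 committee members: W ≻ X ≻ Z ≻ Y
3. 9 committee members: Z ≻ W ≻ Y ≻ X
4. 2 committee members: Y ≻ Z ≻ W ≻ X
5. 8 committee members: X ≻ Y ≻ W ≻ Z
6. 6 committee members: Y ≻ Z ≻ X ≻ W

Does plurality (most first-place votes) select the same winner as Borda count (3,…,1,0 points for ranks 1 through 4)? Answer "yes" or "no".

no

Plurality — first-place votes: W 4, X 8, Y 8, Z 9. Winner: Z.
Borda — scores: W 40, X 38, Y 51, Z 45. Winner: Y.
The two methods disagree.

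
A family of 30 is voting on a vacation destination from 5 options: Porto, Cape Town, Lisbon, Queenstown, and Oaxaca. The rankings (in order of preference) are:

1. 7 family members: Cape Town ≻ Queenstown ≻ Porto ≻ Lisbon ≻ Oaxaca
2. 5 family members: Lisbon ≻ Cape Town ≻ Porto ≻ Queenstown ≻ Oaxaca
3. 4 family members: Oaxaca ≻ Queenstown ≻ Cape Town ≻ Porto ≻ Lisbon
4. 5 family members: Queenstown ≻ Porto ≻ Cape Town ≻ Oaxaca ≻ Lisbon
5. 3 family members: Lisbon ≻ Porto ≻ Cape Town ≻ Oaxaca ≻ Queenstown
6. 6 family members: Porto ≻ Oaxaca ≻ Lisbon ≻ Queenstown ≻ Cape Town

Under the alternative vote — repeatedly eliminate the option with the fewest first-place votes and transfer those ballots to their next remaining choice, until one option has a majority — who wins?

Round 1: Porto 6, Cape Town 7, Lisbon 8, Queenstown 5, Oaxaca 4. Eliminate Oaxaca.
Round 2: Porto 6, Cape Town 7, Lisbon 8, Queenstown 9. Eliminate Porto.
Round 3: Cape Town 7, Lisbon 14, Queenstown 9. Eliminate Cape Town.
Round 4: Lisbon 14, Queenstown 16. Queenstown has a majority.

Queenstown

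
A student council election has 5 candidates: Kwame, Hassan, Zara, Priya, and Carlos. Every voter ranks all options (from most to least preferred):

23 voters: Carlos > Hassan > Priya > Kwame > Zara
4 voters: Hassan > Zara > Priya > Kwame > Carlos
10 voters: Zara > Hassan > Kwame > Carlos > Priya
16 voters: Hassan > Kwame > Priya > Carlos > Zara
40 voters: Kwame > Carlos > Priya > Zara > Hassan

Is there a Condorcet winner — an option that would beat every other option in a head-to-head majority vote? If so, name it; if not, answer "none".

Checking pairwise contests:
Hassan beats Kwame 53–40.
Zara beats Hassan 50–43.
Kwame beats Zara 79–14.
Kwame beats Priya 66–27.
Kwame beats Carlos 70–23.
Every option loses at least one head-to-head, so there is no Condorcet winner.

none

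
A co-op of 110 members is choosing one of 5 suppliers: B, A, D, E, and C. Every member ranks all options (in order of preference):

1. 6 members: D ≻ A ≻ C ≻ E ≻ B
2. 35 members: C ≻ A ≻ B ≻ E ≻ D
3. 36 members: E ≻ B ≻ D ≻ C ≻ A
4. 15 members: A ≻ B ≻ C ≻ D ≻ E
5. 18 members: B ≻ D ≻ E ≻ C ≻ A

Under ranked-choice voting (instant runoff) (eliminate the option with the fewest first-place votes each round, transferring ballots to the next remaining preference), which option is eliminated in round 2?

B

Round 1: B 18, A 15, D 6, E 36, C 35. Eliminate D.
Round 2: B 18, A 21, E 36, C 35. Eliminate B.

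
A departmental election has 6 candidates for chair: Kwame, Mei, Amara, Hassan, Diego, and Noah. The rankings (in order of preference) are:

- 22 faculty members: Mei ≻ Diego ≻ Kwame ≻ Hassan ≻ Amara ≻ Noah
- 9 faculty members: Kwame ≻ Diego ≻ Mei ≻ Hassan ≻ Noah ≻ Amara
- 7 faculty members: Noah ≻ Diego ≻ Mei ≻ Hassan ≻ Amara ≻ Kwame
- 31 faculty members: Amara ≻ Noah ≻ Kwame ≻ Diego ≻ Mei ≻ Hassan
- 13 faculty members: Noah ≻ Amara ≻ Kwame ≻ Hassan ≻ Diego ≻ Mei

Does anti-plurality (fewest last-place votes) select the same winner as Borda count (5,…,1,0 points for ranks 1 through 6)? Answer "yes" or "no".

no

Anti-plurality — last-place votes: Kwame 7, Mei 13, Amara 9, Hassan 31, Diego 0, Noah 22. Winner: Diego.
Borda — scores: Kwame 243, Mei 189, Amara 236, Hassan 102, Diego 227, Noah 233. Winner: Kwame.
The two methods disagree.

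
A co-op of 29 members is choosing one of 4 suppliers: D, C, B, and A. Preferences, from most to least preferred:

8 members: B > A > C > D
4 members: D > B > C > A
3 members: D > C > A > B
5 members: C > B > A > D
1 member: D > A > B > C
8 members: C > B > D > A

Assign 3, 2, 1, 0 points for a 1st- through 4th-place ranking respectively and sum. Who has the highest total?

B

D: 8·0 + 4·3 + 3·3 + 5·0 + 1·3 + 8·1 = 32
C: 8·1 + 4·1 + 3·2 + 5·3 + 1·0 + 8·3 = 57
B: 8·3 + 4·2 + 3·0 + 5·2 + 1·1 + 8·2 = 59
A: 8·2 + 4·0 + 3·1 + 5·1 + 1·2 + 8·0 = 26
B has the highest Borda score (59).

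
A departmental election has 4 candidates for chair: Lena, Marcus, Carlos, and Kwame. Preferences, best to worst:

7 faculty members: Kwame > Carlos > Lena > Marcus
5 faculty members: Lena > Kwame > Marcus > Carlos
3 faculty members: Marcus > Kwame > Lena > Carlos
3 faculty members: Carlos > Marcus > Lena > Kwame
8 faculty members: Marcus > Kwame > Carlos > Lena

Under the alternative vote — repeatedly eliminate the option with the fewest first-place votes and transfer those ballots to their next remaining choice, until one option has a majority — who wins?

Marcus

Round 1: Lena 5, Marcus 11, Carlos 3, Kwame 7. Eliminate Carlos.
Round 2: Lena 5, Marcus 14, Kwame 7. Marcus has a majority.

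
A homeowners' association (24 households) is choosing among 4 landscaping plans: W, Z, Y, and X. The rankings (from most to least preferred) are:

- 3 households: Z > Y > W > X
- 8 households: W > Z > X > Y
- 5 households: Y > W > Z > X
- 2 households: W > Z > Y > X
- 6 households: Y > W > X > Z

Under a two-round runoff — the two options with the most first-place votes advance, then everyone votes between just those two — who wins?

Round 1 first-place votes: W 10, Z 3, Y 11, X 0.
Y and W advance.
Runoff: Y is preferred to W by 14 voters; W by 10.
Y wins the runoff.

Y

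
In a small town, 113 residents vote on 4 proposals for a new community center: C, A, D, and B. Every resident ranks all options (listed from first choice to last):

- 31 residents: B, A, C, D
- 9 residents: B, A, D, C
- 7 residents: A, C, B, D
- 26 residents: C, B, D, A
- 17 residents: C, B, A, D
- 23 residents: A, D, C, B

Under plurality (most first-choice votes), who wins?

First-place votes: C 43, A 30, D 0, B 40.
C has the most first-place votes.

C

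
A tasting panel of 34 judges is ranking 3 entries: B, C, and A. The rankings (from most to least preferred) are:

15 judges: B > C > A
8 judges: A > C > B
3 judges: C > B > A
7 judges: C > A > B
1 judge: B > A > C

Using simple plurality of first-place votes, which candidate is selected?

B

First-place votes: B 16, C 10, A 8.
B has the most first-place votes.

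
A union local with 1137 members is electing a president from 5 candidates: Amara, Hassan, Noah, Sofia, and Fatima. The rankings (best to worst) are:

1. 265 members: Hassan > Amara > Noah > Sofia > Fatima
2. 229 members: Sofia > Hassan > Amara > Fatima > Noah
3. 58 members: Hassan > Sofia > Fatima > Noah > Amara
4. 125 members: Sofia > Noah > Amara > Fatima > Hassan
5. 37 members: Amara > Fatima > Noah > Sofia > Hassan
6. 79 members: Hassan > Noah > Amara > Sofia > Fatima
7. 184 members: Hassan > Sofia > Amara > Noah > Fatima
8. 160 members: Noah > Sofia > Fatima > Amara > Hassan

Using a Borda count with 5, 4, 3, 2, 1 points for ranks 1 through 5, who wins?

Amara: 265·4 + 229·3 + 58·1 + 125·3 + 37·5 + 79·3 + 184·3 + 160·2 = 3474
Hassan: 265·5 + 229·4 + 58·5 + 125·1 + 37·1 + 79·5 + 184·5 + 160·1 = 4168
Noah: 265·3 + 229·1 + 58·2 + 125·4 + 37·3 + 79·4 + 184·2 + 160·5 = 3235
Sofia: 265·2 + 229·5 + 58·4 + 125·5 + 37·2 + 79·2 + 184·4 + 160·4 = 4140
Fatima: 265·1 + 229·2 + 58·3 + 125·2 + 37·4 + 79·1 + 184·1 + 160·3 = 2038
Hassan has the highest Borda score (4168).

Hassan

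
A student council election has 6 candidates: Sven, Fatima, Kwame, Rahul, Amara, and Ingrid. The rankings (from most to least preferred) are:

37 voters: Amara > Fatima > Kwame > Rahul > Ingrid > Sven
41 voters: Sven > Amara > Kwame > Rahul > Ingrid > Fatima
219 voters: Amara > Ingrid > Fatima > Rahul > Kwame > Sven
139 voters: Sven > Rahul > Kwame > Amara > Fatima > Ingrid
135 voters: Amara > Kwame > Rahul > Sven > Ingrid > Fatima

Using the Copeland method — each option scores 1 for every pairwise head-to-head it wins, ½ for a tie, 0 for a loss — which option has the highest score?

Amara

Sven: beats Fatima and Ingrid; loses to Kwame, Rahul, and Amara → score 2.
Fatima: loses to Sven, Kwame, Rahul, Amara, and Ingrid → score 0.
Kwame: beats Sven, Fatima, and Ingrid; loses to Rahul and Amara → score 3.
Rahul: beats Sven, Fatima, Kwame, and Ingrid; loses to Amara → score 4.
Amara: beats Sven, Fatima, Kwame, Rahul, and Ingrid → score 5.
Ingrid: beats Fatima; loses to Sven, Kwame, Rahul, and Amara → score 1.
Amara has the best pairwise record.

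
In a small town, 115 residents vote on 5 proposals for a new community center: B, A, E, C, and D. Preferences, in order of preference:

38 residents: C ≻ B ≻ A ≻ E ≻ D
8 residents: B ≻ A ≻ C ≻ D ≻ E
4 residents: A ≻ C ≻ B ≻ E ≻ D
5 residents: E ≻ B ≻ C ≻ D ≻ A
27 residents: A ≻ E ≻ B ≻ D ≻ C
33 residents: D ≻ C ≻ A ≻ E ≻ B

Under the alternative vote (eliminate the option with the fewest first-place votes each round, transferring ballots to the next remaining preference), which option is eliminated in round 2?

Round 1: B 8, A 31, E 5, C 38, D 33. Eliminate E.
Round 2: B 13, A 31, C 38, D 33. Eliminate B.

B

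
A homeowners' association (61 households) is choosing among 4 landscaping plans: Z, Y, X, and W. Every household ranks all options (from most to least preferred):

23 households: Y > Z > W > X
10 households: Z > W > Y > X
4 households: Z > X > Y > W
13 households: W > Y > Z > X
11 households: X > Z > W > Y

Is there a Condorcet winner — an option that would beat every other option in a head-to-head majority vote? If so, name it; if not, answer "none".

Checking pairwise contests:
Y beats Z 36–25.
W beats Y 34–27.
Z beats X 50–11.
Z beats W 48–13.
Every option loses at least one head-to-head, so there is no Condorcet winner.

none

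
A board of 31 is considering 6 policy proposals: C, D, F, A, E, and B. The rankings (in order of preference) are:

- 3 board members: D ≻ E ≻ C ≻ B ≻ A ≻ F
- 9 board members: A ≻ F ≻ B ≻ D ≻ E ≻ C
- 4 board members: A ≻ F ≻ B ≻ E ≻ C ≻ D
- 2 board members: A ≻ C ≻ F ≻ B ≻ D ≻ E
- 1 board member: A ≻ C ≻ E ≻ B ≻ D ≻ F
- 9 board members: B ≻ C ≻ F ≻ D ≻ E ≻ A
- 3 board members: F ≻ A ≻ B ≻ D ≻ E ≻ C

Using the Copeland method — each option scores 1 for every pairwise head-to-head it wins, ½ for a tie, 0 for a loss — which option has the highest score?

C: beats D; loses to F, A, E, and B → score 1.
D: beats E; loses to C, F, A, and B → score 1.
F: beats C, D, E, and B; loses to A → score 4.
A: beats C, D, F, E, and B → score 5.
E: beats C; loses to D, F, A, and B → score 1.
B: beats C, D, and E; loses to F and A → score 3.
A has the best pairwise record.

A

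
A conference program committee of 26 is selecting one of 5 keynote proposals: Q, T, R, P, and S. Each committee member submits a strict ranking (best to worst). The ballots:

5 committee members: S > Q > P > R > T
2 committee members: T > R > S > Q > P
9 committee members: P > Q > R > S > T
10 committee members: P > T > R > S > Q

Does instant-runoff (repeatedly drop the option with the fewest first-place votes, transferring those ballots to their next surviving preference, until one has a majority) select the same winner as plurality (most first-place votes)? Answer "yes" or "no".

Instant-runoff — R1 Q 0, T 2, R 0, P 19, S 5 (P winner). Winner: P.
Plurality — first-place votes: Q 0, T 2, R 0, P 19, S 5. Winner: P.
The two methods agree.

yes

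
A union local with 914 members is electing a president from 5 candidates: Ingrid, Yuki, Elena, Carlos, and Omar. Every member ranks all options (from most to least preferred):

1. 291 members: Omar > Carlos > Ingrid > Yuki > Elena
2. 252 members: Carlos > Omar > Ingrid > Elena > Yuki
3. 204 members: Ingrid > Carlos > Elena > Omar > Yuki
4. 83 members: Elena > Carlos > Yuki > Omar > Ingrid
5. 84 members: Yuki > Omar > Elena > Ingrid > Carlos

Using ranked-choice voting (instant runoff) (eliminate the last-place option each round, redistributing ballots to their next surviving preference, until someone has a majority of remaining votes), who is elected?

Carlos

Round 1: Ingrid 204, Yuki 84, Elena 83, Carlos 252, Omar 291. Eliminate Elena.
Round 2: Ingrid 204, Yuki 84, Carlos 335, Omar 291. Eliminate Yuki.
Round 3: Ingrid 204, Carlos 335, Omar 375. Eliminate Ingrid.
Round 4: Carlos 539, Omar 375. Carlos has a majority.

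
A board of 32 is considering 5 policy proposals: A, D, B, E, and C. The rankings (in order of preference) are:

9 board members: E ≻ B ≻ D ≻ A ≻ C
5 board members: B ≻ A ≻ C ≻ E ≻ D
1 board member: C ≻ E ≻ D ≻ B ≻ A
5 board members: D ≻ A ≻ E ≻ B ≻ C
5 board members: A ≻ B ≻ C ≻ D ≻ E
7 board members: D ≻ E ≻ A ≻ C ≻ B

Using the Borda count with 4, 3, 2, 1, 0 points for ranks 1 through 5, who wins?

A: 9·1 + 5·3 + 1·0 + 5·3 + 5·4 + 7·2 = 73
D: 9·2 + 5·0 + 1·2 + 5·4 + 5·1 + 7·4 = 73
B: 9·3 + 5·4 + 1·1 + 5·1 + 5·3 + 7·0 = 68
E: 9·4 + 5·1 + 1·3 + 5·2 + 5·0 + 7·3 = 75
C: 9·0 + 5·2 + 1·4 + 5·0 + 5·2 + 7·1 = 31
E has the highest Borda score (75).

E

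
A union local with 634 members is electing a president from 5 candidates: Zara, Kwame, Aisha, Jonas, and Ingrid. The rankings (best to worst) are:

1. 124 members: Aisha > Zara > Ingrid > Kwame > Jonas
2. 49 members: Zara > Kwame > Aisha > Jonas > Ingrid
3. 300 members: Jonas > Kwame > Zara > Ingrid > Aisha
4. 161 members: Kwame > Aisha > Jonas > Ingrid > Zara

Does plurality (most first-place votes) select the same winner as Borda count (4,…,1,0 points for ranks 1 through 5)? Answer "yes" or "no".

no

Plurality — first-place votes: Zara 49, Kwame 161, Aisha 124, Jonas 300, Ingrid 0. Winner: Jonas.
Borda — scores: Zara 1168, Kwame 1815, Aisha 1077, Jonas 1571, Ingrid 709. Winner: Kwame.
The two methods disagree.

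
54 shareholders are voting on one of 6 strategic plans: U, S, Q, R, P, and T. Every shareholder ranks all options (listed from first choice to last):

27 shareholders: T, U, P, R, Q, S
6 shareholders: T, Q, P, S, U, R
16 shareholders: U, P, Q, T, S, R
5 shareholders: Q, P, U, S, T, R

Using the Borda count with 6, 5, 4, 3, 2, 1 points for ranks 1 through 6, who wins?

U: 27·5 + 6·2 + 16·6 + 5·4 = 263
S: 27·1 + 6·3 + 16·2 + 5·3 = 92
Q: 27·2 + 6·5 + 16·4 + 5·6 = 178
R: 27·3 + 6·1 + 16·1 + 5·1 = 108
P: 27·4 + 6·4 + 16·5 + 5·5 = 237
T: 27·6 + 6·6 + 16·3 + 5·2 = 256
U has the highest Borda score (263).

U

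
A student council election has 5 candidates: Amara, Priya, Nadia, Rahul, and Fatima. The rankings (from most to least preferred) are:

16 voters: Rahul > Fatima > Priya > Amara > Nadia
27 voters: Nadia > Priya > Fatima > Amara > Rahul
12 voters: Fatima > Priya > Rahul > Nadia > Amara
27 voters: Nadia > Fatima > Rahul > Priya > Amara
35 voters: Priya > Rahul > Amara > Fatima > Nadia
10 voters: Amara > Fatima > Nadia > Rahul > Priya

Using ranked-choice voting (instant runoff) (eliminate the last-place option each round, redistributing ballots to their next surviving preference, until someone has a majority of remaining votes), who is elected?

Fatima

Round 1: Amara 10, Priya 35, Nadia 54, Rahul 16, Fatima 12. Eliminate Amara.
Round 2: Priya 35, Nadia 54, Rahul 16, Fatima 22. Eliminate Rahul.
Round 3: Priya 35, Nadia 54, Fatima 38. Eliminate Priya.
Round 4: Nadia 54, Fatima 73. Fatima has a majority.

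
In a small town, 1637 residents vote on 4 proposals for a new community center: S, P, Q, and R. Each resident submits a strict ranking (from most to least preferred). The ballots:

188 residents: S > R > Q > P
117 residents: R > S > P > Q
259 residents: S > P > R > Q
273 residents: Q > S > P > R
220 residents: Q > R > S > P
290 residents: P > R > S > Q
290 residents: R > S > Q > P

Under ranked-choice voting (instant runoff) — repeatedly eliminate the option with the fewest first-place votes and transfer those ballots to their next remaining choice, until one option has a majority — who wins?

Round 1: S 447, P 290, Q 493, R 407. Eliminate P.
Round 2: S 447, Q 493, R 697. Eliminate S.
Round 3: Q 493, R 1144. R has a majority.

R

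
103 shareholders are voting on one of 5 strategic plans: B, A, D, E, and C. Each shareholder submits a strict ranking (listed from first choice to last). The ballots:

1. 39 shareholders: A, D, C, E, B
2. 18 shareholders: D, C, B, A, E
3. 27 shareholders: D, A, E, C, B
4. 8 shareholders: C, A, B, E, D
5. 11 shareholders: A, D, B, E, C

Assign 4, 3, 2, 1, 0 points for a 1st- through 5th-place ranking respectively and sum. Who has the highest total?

B: 39·0 + 18·2 + 27·0 + 8·2 + 11·2 = 74
A: 39·4 + 18·1 + 27·3 + 8·3 + 11·4 = 323
D: 39·3 + 18·4 + 27·4 + 8·0 + 11·3 = 330
E: 39·1 + 18·0 + 27·2 + 8·1 + 11·1 = 112
C: 39·2 + 18·3 + 27·1 + 8·4 + 11·0 = 191
D has the highest Borda score (330).

D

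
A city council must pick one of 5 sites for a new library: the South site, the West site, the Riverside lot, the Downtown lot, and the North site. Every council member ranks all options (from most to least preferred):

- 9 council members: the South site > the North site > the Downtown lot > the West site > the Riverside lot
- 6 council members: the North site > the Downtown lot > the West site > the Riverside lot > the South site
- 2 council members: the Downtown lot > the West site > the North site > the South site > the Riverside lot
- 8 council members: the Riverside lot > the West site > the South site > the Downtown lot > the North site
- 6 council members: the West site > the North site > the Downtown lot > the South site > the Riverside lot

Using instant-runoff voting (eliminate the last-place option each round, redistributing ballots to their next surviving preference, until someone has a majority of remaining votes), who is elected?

Round 1: the South site 9, the West site 6, the Riverside lot 8, the Downtown lot 2, the North site 6. Eliminate the Downtown lot.
Round 2: the South site 9, the West site 8, the Riverside lot 8, the North site 6. Eliminate the North site.
Round 3: the South site 9, the West site 14, the Riverside lot 8. Eliminate the Riverside lot.
Round 4: the South site 9, the West site 22. The West site has a majority.

the West site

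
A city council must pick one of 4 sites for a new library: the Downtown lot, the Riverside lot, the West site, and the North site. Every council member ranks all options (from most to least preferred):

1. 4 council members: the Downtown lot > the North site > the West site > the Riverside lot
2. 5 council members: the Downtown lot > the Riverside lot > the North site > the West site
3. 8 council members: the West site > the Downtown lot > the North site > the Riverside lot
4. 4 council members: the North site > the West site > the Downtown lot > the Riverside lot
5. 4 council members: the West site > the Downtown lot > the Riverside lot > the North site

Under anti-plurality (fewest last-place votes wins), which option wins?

the Downtown lot

Last-place votes: the Downtown lot 0, the Riverside lot 16, the West site 5, the North site 4.
the Downtown lot is ranked last by the fewest voters, so the Downtown lot wins.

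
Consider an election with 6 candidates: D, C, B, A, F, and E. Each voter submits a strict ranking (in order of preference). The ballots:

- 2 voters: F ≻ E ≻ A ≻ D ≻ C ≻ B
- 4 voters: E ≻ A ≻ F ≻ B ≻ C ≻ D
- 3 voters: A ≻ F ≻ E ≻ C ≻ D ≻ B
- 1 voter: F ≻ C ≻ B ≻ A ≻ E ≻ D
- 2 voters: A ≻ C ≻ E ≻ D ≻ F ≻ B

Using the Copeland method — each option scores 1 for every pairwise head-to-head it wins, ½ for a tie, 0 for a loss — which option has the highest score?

A

D: beats B; loses to C, A, F, and E → score 1.
C: beats D and B; loses to A, F, and E → score 2.
B: loses to D, C, A, F, and E → score 0.
A: beats D, C, B, and F; ties E → score 4.5.
F: beats D, C, and B; ties E; loses to A → score 3.5.
E: beats D, C, and B; ties A and F → score 4.
A has the best pairwise record.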